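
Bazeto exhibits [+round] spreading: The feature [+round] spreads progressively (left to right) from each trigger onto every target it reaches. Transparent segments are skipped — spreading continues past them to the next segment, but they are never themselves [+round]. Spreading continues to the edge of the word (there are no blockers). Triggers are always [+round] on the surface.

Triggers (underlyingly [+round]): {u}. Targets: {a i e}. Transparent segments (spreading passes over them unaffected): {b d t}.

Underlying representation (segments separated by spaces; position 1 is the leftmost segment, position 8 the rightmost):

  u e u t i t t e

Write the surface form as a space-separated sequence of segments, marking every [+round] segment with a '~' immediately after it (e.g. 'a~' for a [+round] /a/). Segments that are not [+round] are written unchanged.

From /u/ at 1 rightward: 2 /e/ → [+round]; 3 /u/ is itself a trigger — this domain ends here.
From /u/ at 3 rightward: 4 /t/ transparent; 5 /i/ → [+round]; 6 /t/ transparent; 7 /t/ transparent; 8 /e/ → [+round]; word edge.
[+round] positions on the surface: 1 2 3 5 8.

u~ e~ u~ t i~ t t e~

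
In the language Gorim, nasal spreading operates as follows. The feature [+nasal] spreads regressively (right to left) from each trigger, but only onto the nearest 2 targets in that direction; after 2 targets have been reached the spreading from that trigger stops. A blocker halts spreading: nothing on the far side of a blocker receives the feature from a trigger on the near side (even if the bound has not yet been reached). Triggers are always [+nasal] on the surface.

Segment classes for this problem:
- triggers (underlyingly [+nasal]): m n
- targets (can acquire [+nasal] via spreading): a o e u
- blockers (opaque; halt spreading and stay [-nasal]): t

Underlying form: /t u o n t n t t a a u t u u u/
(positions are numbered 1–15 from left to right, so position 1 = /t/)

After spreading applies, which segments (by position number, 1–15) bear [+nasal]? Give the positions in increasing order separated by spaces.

2 3 4 6

From /n/ at 4 leftward: 3 /o/ → [+nasal]; 2 /u/ → [+nasal]; bound reached.
From /n/ at 6 leftward: 5 /t/ blocks.
Targets with no active source: positions 9 10 11 13 14 15 stay [-nasal].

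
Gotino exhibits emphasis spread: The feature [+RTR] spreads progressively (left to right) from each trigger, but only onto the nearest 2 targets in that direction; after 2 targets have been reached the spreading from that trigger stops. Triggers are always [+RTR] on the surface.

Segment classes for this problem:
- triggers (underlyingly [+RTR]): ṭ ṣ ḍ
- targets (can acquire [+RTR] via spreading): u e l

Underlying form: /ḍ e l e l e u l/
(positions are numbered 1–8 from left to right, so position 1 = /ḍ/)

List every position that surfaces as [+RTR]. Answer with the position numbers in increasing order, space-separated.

1 2 3

From /ḍ/ at 1 rightward: 2 /e/ → [+RTR]; 3 /l/ → [+RTR]; bound reached.
Targets with no active source: positions 4 5 6 7 8 stay [-emphatic].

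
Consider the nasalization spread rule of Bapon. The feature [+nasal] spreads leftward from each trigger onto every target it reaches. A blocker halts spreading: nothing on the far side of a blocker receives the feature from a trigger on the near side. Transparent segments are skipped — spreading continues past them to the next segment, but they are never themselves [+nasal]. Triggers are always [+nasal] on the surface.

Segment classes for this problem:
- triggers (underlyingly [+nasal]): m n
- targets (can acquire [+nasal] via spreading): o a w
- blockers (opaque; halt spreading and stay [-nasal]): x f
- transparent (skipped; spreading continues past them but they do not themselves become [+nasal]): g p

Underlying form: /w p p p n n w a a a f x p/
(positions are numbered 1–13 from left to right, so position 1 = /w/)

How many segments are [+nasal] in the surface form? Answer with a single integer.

From /n/ at 5 leftward: 4 /p/ transparent; 3 /p/ transparent; 2 /p/ transparent; 1 /w/ → [+nasal]; word edge.
From /n/ at 6 leftward: 5 /n/ is itself a trigger — this domain ends here.
Targets with no active source: positions 7 8 9 10 stay [-nasal].
[+nasal] positions on the surface: 1 5 6.

3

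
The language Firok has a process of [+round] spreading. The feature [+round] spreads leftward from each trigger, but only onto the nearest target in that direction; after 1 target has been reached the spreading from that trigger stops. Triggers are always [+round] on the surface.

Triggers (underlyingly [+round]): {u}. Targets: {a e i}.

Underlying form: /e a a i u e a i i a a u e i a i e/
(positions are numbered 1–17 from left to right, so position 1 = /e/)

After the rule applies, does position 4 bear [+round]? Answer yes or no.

From /u/ at 5 leftward: 4 /i/ → [+round]; bound reached.
From /u/ at 12 leftward: 11 /a/ → [+round]; bound reached.
Targets with no active source: positions 1 2 3 6 7 8 9 10 13 14 15 16 17 stay [-round].
[+round] positions on the surface: 4 5 11 12.

yes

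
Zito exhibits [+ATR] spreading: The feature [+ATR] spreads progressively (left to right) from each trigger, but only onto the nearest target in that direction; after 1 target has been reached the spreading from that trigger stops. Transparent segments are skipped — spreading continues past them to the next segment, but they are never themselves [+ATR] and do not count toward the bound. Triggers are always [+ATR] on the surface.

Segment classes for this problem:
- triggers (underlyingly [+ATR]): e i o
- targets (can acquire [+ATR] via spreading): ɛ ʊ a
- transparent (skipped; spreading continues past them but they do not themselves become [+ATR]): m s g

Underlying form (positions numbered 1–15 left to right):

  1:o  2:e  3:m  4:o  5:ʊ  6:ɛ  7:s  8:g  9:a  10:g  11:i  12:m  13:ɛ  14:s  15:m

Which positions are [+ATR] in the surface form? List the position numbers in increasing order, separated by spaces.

From /o/ at 1 rightward: 2 /e/ is itself a trigger — this domain ends here.
From /e/ at 2 rightward: 3 /m/ transparent; 4 /o/ is itself a trigger — this domain ends here.
From /o/ at 4 rightward: 5 /ʊ/ → [+ATR]; bound reached.
From /i/ at 11 rightward: 12 /m/ transparent; 13 /ɛ/ → [+ATR]; bound reached.
Targets with no active source: positions 6 9 stay [-ATR].

1 2 4 5 11 13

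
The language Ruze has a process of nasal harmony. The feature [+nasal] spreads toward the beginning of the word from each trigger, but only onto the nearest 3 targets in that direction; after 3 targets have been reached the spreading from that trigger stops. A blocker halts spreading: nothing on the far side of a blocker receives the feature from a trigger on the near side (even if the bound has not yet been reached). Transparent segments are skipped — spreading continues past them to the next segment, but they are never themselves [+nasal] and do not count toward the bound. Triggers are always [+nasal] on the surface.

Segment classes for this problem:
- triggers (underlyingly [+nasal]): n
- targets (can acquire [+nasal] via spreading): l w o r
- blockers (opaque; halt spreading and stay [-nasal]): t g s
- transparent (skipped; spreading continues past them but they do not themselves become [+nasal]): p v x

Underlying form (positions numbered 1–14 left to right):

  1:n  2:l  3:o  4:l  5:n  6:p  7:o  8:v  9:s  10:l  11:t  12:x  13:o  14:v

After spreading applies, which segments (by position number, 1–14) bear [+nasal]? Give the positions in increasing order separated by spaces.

1 2 3 4 5

From /n/ at 1 leftward: word edge.
From /n/ at 5 leftward: 4 /l/ → [+nasal]; 3 /o/ → [+nasal]; 2 /l/ → [+nasal]; bound reached.
Targets with no active source: positions 7 10 13 stay [-nasal].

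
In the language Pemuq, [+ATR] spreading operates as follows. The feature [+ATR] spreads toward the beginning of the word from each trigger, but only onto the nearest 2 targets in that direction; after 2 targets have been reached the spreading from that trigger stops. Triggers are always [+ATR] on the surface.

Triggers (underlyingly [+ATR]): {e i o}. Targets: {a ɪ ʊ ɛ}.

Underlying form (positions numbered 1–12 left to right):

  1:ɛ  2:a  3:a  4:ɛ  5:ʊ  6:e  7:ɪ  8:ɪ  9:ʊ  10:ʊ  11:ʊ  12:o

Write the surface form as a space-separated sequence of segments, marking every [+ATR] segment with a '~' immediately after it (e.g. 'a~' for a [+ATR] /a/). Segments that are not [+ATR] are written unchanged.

ɛ a a ɛ~ ʊ~ e~ ɪ ɪ ʊ ʊ~ ʊ~ o~

From /e/ at 6 leftward: 5 /ʊ/ → [+ATR]; 4 /ɛ/ → [+ATR]; bound reached.
From /o/ at 12 leftward: 11 /ʊ/ → [+ATR]; 10 /ʊ/ → [+ATR]; bound reached.
Targets with no active source: positions 1 2 3 7 8 9 stay [-ATR].
[+ATR] positions on the surface: 4 5 6 10 11 12.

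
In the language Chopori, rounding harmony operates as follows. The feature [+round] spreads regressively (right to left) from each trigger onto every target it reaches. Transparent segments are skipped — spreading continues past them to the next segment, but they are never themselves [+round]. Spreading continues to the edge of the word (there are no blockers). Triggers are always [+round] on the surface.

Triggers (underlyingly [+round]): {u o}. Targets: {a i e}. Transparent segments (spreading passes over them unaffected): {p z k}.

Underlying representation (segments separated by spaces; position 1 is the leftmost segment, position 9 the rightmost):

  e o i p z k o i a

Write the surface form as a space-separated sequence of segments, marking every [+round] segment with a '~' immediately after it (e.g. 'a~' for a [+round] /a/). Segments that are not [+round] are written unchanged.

From /o/ at 2 leftward: 1 /e/ → [+round]; word edge.
From /o/ at 7 leftward: 6 /k/ transparent; 5 /z/ transparent; 4 /p/ transparent; 3 /i/ → [+round]; 2 /o/ is itself a trigger — this domain ends here.
Targets with no active source: positions 8 9 stay [-round].
[+round] positions on the surface: 1 2 3 7.

e~ o~ i~ p z k o~ i a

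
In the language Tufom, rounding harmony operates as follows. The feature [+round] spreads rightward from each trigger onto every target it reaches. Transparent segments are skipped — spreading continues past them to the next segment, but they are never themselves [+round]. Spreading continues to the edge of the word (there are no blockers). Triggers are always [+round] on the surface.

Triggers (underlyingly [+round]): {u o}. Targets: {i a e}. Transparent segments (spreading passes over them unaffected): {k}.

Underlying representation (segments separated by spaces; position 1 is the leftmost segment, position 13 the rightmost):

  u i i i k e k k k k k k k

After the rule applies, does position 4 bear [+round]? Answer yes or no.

yes

From /u/ at 1 rightward: 2 /i/ → [+round]; 3 /i/ → [+round]; 4 /i/ → [+round]; 5 /k/ transparent; 6 /e/ → [+round]; 7 /k/ transparent; 8 /k/ transparent; 9 /k/ transparent; 10 /k/ transparent; 11 /k/ transparent; 12 /k/ transparent; 13 /k/ transparent; word edge.
[+round] positions on the surface: 1 2 3 4 6.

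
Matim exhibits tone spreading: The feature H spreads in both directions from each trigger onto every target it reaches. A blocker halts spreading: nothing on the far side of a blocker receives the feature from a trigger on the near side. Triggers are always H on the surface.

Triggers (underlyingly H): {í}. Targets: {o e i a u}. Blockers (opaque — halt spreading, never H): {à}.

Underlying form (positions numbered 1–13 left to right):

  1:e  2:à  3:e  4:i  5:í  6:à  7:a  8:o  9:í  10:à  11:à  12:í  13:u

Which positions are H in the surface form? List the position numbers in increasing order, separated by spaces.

3 4 5 7 8 9 12 13

From /í/ at 5 rightward: 6 /à/ blocks.
From /í/ at 5 leftward: 4 /i/ → H; 3 /e/ → H; 2 /à/ blocks.
From /í/ at 9 rightward: 10 /à/ blocks.
From /í/ at 9 leftward: 8 /o/ → H; 7 /a/ → H; 6 /à/ blocks.
From /í/ at 12 rightward: 13 /u/ → H; word edge.
From /í/ at 12 leftward: 11 /à/ blocks.
Target with no active source: position 1 stays [-high tone].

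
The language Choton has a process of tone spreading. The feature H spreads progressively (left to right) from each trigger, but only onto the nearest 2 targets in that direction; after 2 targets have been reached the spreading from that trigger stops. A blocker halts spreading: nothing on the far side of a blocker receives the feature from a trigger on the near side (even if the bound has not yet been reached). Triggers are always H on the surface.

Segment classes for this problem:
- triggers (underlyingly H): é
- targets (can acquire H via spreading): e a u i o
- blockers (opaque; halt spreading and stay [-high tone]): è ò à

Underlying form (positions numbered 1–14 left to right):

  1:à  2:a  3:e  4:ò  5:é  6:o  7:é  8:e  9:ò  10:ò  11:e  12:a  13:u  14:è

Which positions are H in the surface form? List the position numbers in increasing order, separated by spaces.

From /é/ at 5 rightward: 6 /o/ → H; 7 /é/ is itself a trigger — this domain ends here.
From /é/ at 7 rightward: 8 /e/ → H; 9 /ò/ blocks.
Targets with no active source: positions 2 3 11 12 13 stay [-high tone].

5 6 7 8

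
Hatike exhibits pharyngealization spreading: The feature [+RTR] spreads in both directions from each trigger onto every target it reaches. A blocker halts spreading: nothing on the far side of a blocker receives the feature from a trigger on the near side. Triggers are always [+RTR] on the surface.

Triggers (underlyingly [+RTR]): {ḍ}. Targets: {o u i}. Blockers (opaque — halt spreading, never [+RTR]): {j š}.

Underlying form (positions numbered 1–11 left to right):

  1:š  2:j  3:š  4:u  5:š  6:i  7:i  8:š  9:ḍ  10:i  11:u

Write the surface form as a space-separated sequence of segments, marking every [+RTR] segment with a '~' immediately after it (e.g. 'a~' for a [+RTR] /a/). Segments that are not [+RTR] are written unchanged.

From /ḍ/ at 9 rightward: 10 /i/ → [+RTR]; 11 /u/ → [+RTR]; word edge.
From /ḍ/ at 9 leftward: 8 /š/ blocks.
Targets with no active source: positions 4 6 7 stay [-emphatic].
[+RTR] positions on the surface: 9 10 11.

š j š u š i i š ḍ~ i~ u~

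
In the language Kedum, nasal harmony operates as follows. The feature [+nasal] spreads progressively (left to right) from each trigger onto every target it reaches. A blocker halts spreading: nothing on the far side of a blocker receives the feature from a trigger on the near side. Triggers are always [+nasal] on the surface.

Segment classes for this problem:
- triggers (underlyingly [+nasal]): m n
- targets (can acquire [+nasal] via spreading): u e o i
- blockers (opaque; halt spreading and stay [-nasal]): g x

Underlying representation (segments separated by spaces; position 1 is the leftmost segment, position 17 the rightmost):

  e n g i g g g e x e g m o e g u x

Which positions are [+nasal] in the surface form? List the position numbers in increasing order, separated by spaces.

2 12 13 14

From /n/ at 2 rightward: 3 /g/ blocks.
From /m/ at 12 rightward: 13 /o/ → [+nasal]; 14 /e/ → [+nasal]; 15 /g/ blocks.
Targets with no active source: positions 1 4 8 10 16 stay [-nasal].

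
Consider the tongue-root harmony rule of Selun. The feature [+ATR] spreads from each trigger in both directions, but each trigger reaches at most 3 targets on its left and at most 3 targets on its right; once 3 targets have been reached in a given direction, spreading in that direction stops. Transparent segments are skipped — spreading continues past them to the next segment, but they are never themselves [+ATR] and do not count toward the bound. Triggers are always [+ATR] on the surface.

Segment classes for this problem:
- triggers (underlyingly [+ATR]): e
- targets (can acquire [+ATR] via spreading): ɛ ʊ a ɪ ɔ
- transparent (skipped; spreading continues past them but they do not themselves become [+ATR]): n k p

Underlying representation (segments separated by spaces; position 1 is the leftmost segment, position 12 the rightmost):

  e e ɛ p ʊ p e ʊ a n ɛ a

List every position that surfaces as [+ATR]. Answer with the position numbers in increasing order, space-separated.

1 2 3 5 7 8 9 11

From /e/ at 1 rightward: 2 /e/ is itself a trigger — this domain ends here.
From /e/ at 1 leftward: word edge.
From /e/ at 2 rightward: 3 /ɛ/ → [+ATR]; 4 /p/ transparent; 5 /ʊ/ → [+ATR]; 6 /p/ transparent; 7 /e/ is itself a trigger — this domain ends here.
From /e/ at 2 leftward: 1 /e/ is itself a trigger — this domain ends here.
From /e/ at 7 rightward: 8 /ʊ/ → [+ATR]; 9 /a/ → [+ATR]; 10 /n/ transparent; 11 /ɛ/ → [+ATR]; bound reached.
From /e/ at 7 leftward: 6 /p/ transparent; 5 /ʊ/ → [+ATR]; 4 /p/ transparent; 3 /ɛ/ → [+ATR]; 2 /e/ is itself a trigger — this domain ends here.
Target with no active source: position 12 stays [-ATR].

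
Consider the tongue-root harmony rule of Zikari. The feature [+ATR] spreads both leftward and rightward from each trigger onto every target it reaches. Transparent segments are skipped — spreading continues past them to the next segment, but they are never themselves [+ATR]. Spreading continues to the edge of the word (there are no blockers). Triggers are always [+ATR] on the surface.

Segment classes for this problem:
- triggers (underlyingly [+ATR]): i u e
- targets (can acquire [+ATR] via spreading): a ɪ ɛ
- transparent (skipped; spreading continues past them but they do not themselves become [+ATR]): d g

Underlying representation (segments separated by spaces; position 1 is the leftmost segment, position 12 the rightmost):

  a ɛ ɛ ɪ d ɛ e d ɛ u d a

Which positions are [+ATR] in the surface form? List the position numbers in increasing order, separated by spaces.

1 2 3 4 6 7 9 10 12

From /e/ at 7 rightward: 8 /d/ transparent; 9 /ɛ/ → [+ATR]; 10 /u/ is itself a trigger — this domain ends here.
From /e/ at 7 leftward: 6 /ɛ/ → [+ATR]; 5 /d/ transparent; 4 /ɪ/ → [+ATR]; 3 /ɛ/ → [+ATR]; 2 /ɛ/ → [+ATR]; 1 /a/ → [+ATR]; word edge.
From /u/ at 10 rightward: 11 /d/ transparent; 12 /a/ → [+ATR]; word edge.
From /u/ at 10 leftward: 9 /ɛ/ → [+ATR]; 8 /d/ transparent; 7 /e/ is itself a trigger — this domain ends here.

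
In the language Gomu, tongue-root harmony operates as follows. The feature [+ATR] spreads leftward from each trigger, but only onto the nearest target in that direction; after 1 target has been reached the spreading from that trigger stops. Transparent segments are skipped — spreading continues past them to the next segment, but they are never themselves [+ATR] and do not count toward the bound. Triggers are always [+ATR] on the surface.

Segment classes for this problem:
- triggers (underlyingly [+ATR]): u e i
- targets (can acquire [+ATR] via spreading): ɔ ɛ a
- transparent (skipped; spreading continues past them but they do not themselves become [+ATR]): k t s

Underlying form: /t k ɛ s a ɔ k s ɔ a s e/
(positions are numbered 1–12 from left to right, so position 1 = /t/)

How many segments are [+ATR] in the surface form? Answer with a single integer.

2

From /e/ at 12 leftward: 11 /s/ transparent; 10 /a/ → [+ATR]; bound reached.
Targets with no active source: positions 3 5 6 9 stay [-ATR].
[+ATR] positions on the surface: 10 12.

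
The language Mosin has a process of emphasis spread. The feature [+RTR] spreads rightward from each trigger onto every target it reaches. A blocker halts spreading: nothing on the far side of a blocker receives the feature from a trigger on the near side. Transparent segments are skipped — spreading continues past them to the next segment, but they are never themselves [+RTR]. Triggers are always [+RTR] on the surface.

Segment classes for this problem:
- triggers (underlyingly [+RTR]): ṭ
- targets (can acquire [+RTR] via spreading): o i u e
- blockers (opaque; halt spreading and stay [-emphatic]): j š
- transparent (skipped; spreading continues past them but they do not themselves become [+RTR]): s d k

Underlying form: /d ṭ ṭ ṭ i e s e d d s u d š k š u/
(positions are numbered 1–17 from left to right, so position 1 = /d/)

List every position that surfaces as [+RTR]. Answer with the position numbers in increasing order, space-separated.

From /ṭ/ at 2 rightward: 3 /ṭ/ is itself a trigger — this domain ends here.
From /ṭ/ at 3 rightward: 4 /ṭ/ is itself a trigger — this domain ends here.
From /ṭ/ at 4 rightward: 5 /i/ → [+RTR]; 6 /e/ → [+RTR]; 7 /s/ transparent; 8 /e/ → [+RTR]; 9 /d/ transparent; 10 /d/ transparent; 11 /s/ transparent; 12 /u/ → [+RTR]; 13 /d/ transparent; 14 /š/ blocks.
Target with no active source: position 17 stays [-emphatic].

2 3 4 5 6 8 12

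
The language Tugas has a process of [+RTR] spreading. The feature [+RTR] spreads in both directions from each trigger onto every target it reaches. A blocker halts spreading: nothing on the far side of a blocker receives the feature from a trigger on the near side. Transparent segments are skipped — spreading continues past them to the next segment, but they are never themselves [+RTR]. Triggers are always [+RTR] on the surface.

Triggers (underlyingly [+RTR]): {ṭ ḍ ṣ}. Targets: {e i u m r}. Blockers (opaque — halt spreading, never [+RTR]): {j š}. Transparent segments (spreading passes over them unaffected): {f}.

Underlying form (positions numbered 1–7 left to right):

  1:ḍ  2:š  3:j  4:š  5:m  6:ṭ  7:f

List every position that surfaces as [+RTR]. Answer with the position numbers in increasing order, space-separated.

1 5 6

From /ḍ/ at 1 rightward: 2 /š/ blocks.
From /ḍ/ at 1 leftward: word edge.
From /ṭ/ at 6 rightward: 7 /f/ transparent; word edge.
From /ṭ/ at 6 leftward: 5 /m/ → [+RTR]; 4 /š/ blocks.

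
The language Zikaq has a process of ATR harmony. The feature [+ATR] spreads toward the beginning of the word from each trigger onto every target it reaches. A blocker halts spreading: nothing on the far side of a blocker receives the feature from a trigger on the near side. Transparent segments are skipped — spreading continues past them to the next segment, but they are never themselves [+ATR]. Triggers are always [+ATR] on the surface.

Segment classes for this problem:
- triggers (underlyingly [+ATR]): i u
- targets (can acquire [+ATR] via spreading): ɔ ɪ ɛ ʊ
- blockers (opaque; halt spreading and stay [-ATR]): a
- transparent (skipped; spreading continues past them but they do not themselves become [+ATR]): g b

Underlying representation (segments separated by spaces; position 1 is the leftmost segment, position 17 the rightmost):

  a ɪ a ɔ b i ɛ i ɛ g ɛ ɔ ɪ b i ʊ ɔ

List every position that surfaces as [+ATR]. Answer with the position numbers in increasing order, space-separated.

4 6 7 8 9 11 12 13 15

From /i/ at 6 leftward: 5 /b/ transparent; 4 /ɔ/ → [+ATR]; 3 /a/ blocks.
From /i/ at 8 leftward: 7 /ɛ/ → [+ATR]; 6 /i/ is itself a trigger — this domain ends here.
From /i/ at 15 leftward: 14 /b/ transparent; 13 /ɪ/ → [+ATR]; 12 /ɔ/ → [+ATR]; 11 /ɛ/ → [+ATR]; 10 /g/ transparent; 9 /ɛ/ → [+ATR]; 8 /i/ is itself a trigger — this domain ends here.
Targets with no active source: positions 2 16 17 stay [-ATR].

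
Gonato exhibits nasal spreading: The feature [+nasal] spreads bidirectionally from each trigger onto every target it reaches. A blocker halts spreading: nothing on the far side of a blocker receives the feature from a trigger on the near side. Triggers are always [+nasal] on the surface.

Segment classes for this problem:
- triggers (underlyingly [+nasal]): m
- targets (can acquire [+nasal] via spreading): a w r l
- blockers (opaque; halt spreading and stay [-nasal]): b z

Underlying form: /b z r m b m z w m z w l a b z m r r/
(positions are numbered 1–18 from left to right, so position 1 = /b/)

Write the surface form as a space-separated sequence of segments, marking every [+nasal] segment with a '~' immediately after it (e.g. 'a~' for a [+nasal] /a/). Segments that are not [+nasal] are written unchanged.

b z r~ m~ b m~ z w~ m~ z w l a b z m~ r~ r~

From /m/ at 4 rightward: 5 /b/ blocks.
From /m/ at 4 leftward: 3 /r/ → [+nasal]; 2 /z/ blocks.
From /m/ at 6 rightward: 7 /z/ blocks.
From /m/ at 6 leftward: 5 /b/ blocks.
From /m/ at 9 rightward: 10 /z/ blocks.
From /m/ at 9 leftward: 8 /w/ → [+nasal]; 7 /z/ blocks.
From /m/ at 16 rightward: 17 /r/ → [+nasal]; 18 /r/ → [+nasal]; word edge.
From /m/ at 16 leftward: 15 /z/ blocks.
Targets with no active source: positions 11 12 13 stay [-nasal].
[+nasal] positions on the surface: 3 4 6 8 9 16 17 18.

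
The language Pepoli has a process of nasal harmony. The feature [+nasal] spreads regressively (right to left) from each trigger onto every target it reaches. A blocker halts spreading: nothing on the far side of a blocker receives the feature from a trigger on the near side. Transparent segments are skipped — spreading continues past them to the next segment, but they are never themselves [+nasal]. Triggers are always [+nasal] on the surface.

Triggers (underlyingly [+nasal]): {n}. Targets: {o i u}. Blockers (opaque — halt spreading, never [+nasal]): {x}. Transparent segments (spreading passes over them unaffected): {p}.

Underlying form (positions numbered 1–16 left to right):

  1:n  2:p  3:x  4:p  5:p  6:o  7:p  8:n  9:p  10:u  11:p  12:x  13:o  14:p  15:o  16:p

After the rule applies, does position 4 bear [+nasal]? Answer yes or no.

From /n/ at 1 leftward: word edge.
From /n/ at 8 leftward: 7 /p/ transparent; 6 /o/ → [+nasal]; 5 /p/ transparent; 4 /p/ transparent; 3 /x/ blocks.
Targets with no active source: positions 10 13 15 stay [-nasal].
[+nasal] positions on the surface: 1 6 8.

no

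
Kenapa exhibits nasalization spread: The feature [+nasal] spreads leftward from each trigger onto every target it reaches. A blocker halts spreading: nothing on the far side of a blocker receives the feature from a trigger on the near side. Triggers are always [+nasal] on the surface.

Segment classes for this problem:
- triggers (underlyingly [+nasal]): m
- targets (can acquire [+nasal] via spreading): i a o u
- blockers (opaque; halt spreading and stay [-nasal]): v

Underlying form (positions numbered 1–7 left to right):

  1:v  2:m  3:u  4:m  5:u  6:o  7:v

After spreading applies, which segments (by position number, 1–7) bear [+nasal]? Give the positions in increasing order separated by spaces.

From /m/ at 2 leftward: 1 /v/ blocks.
From /m/ at 4 leftward: 3 /u/ → [+nasal]; 2 /m/ is itself a trigger — this domain ends here.
Targets with no active source: positions 5 6 stay [-nasal].

2 3 4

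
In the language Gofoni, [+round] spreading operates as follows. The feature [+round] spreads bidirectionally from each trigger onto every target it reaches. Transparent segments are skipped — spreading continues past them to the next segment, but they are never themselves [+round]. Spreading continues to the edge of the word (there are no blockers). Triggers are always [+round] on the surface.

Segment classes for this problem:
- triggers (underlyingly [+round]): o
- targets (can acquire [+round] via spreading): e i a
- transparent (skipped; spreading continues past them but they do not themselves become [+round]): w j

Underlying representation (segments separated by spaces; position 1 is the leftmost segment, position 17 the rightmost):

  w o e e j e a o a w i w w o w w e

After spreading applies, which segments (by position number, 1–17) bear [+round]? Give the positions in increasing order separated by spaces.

2 3 4 6 7 8 9 11 14 17

From /o/ at 2 rightward: 3 /e/ → [+round]; 4 /e/ → [+round]; 5 /j/ transparent; 6 /e/ → [+round]; 7 /a/ → [+round]; 8 /o/ is itself a trigger — this domain ends here.
From /o/ at 2 leftward: 1 /w/ transparent; word edge.
From /o/ at 8 rightward: 9 /a/ → [+round]; 10 /w/ transparent; 11 /i/ → [+round]; 12 /w/ transparent; 13 /w/ transparent; 14 /o/ is itself a trigger — this domain ends here.
From /o/ at 8 leftward: 7 /a/ → [+round]; 6 /e/ → [+round]; 5 /j/ transparent; 4 /e/ → [+round]; 3 /e/ → [+round]; 2 /o/ is itself a trigger — this domain ends here.
From /o/ at 14 rightward: 15 /w/ transparent; 16 /w/ transparent; 17 /e/ → [+round]; word edge.
From /o/ at 14 leftward: 13 /w/ transparent; 12 /w/ transparent; 11 /i/ → [+round]; 10 /w/ transparent; 9 /a/ → [+round]; 8 /o/ is itself a trigger — this domain ends here.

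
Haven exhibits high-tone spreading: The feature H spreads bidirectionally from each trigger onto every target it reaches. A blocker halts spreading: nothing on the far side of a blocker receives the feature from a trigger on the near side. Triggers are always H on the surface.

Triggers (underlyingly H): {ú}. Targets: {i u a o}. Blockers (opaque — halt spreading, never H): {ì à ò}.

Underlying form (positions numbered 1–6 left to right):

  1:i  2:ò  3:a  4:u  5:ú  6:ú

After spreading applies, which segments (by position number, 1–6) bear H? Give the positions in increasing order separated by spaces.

From /ú/ at 5 rightward: 6 /ú/ is itself a trigger — this domain ends here.
From /ú/ at 5 leftward: 4 /u/ → H; 3 /a/ → H; 2 /ò/ blocks.
From /ú/ at 6 rightward: word edge.
From /ú/ at 6 leftward: 5 /ú/ is itself a trigger — this domain ends here.
Target with no active source: position 1 stays [-high tone].

3 4 5 6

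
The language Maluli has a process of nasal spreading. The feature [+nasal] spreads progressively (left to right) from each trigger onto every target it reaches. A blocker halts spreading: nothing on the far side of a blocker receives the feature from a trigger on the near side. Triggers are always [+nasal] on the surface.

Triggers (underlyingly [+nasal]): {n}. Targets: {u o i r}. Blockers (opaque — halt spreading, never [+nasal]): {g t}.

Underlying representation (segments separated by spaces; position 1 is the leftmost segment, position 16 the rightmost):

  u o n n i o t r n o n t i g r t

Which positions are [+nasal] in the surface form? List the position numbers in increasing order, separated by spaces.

From /n/ at 3 rightward: 4 /n/ is itself a trigger — this domain ends here.
From /n/ at 4 rightward: 5 /i/ → [+nasal]; 6 /o/ → [+nasal]; 7 /t/ blocks.
From /n/ at 9 rightward: 10 /o/ → [+nasal]; 11 /n/ is itself a trigger — this domain ends here.
From /n/ at 11 rightward: 12 /t/ blocks.
Targets with no active source: positions 1 2 8 13 15 stay [-nasal].

3 4 5 6 9 10 11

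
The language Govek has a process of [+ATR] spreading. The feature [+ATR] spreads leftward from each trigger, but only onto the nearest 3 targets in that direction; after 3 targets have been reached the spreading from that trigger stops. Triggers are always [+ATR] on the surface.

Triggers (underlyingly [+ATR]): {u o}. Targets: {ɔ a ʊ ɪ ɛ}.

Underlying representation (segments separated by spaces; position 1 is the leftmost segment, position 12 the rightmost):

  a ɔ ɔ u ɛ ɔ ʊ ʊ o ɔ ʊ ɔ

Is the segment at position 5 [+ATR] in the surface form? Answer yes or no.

From /u/ at 4 leftward: 3 /ɔ/ → [+ATR]; 2 /ɔ/ → [+ATR]; 1 /a/ → [+ATR]; bound reached.
From /o/ at 9 leftward: 8 /ʊ/ → [+ATR]; 7 /ʊ/ → [+ATR]; 6 /ɔ/ → [+ATR]; bound reached.
Targets with no active source: positions 5 10 11 12 stay [-ATR].
[+ATR] positions on the surface: 1 2 3 4 6 7 8 9.

no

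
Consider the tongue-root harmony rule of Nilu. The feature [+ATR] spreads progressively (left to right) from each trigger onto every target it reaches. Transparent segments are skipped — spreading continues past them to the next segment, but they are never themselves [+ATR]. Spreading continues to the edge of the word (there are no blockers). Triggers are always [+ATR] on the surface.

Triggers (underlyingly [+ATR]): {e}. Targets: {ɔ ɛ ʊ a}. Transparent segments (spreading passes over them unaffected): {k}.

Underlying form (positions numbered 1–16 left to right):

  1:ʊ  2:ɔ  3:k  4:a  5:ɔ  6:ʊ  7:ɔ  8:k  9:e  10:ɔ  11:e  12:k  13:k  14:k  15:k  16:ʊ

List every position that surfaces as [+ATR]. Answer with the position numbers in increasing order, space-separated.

From /e/ at 9 rightward: 10 /ɔ/ → [+ATR]; 11 /e/ is itself a trigger — this domain ends here.
From /e/ at 11 rightward: 12 /k/ transparent; 13 /k/ transparent; 14 /k/ transparent; 15 /k/ transparent; 16 /ʊ/ → [+ATR]; word edge.
Targets with no active source: positions 1 2 4 5 6 7 stay [-ATR].

9 10 11 16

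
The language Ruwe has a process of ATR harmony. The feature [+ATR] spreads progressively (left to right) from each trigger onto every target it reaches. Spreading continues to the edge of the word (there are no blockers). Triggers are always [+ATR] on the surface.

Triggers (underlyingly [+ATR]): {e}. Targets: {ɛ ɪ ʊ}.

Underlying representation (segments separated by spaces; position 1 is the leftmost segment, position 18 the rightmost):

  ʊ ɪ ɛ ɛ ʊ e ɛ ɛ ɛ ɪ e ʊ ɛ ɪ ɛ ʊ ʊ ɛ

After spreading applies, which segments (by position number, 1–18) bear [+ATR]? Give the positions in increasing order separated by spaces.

From /e/ at 6 rightward: 7 /ɛ/ → [+ATR]; 8 /ɛ/ → [+ATR]; 9 /ɛ/ → [+ATR]; 10 /ɪ/ → [+ATR]; 11 /e/ is itself a trigger — this domain ends here.
From /e/ at 11 rightward: 12 /ʊ/ → [+ATR]; 13 /ɛ/ → [+ATR]; 14 /ɪ/ → [+ATR]; 15 /ɛ/ → [+ATR]; 16 /ʊ/ → [+ATR]; 17 /ʊ/ → [+ATR]; 18 /ɛ/ → [+ATR]; word edge.
Targets with no active source: positions 1 2 3 4 5 stay [-ATR].

6 7 8 9 10 11 12 13 14 15 16 17 18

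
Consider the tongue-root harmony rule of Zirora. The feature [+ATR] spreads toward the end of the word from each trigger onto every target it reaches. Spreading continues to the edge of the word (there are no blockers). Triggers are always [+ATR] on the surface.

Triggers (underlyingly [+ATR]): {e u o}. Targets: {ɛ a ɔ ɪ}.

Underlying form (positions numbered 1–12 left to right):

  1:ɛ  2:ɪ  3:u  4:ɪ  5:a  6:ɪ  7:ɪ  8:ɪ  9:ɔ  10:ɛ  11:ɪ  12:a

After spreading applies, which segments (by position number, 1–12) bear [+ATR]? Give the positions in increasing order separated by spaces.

3 4 5 6 7 8 9 10 11 12

From /u/ at 3 rightward: 4 /ɪ/ → [+ATR]; 5 /a/ → [+ATR]; 6 /ɪ/ → [+ATR]; 7 /ɪ/ → [+ATR]; 8 /ɪ/ → [+ATR]; 9 /ɔ/ → [+ATR]; 10 /ɛ/ → [+ATR]; 11 /ɪ/ → [+ATR]; 12 /a/ → [+ATR]; word edge.
Targets with no active source: positions 1 2 stay [-ATR].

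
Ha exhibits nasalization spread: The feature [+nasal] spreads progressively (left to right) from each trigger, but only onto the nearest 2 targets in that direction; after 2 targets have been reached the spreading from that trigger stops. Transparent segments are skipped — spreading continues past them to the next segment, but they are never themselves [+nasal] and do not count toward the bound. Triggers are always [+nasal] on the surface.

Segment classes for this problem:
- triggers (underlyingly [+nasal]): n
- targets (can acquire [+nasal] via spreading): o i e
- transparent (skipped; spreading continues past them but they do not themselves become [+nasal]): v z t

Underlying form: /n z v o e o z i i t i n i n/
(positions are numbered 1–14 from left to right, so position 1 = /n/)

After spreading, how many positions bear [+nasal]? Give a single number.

From /n/ at 1 rightward: 2 /z/ transparent; 3 /v/ transparent; 4 /o/ → [+nasal]; 5 /e/ → [+nasal]; bound reached.
From /n/ at 12 rightward: 13 /i/ → [+nasal]; 14 /n/ is itself a trigger — this domain ends here.
From /n/ at 14 rightward: word edge.
Targets with no active source: positions 6 8 9 11 stay [-nasal].
[+nasal] positions on the surface: 1 4 5 12 13 14.

6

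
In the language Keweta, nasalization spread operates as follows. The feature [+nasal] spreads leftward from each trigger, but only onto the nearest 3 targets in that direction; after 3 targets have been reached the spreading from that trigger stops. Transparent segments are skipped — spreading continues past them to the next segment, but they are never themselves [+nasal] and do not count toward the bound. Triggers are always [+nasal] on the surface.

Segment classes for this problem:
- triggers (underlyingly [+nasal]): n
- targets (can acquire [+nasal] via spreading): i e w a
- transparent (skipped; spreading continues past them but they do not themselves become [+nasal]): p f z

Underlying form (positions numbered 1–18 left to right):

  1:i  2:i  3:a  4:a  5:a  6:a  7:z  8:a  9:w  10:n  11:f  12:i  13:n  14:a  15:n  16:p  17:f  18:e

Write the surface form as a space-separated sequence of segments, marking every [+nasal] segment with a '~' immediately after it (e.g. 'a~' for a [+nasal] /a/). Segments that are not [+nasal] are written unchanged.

From /n/ at 10 leftward: 9 /w/ → [+nasal]; 8 /a/ → [+nasal]; 7 /z/ transparent; 6 /a/ → [+nasal]; bound reached.
From /n/ at 13 leftward: 12 /i/ → [+nasal]; 11 /f/ transparent; 10 /n/ is itself a trigger — this domain ends here.
From /n/ at 15 leftward: 14 /a/ → [+nasal]; 13 /n/ is itself a trigger — this domain ends here.
Targets with no active source: positions 1 2 3 4 5 18 stay [-nasal].
[+nasal] positions on the surface: 6 8 9 10 12 13 14 15.

i i a a a a~ z a~ w~ n~ f i~ n~ a~ n~ p f e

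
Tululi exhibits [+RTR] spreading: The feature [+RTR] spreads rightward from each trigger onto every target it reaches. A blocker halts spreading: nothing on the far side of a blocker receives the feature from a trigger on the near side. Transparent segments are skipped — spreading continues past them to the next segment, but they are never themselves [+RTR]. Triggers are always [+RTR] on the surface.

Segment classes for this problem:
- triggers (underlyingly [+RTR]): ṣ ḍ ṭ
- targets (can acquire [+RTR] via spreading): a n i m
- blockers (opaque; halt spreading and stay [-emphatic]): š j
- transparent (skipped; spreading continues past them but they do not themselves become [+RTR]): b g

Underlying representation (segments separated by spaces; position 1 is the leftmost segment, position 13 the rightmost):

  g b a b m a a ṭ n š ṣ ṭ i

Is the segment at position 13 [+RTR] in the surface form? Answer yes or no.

yes

From /ṭ/ at 8 rightward: 9 /n/ → [+RTR]; 10 /š/ blocks.
From /ṣ/ at 11 rightward: 12 /ṭ/ is itself a trigger — this domain ends here.
From /ṭ/ at 12 rightward: 13 /i/ → [+RTR]; word edge.
Targets with no active source: positions 3 5 6 7 stay [-emphatic].
[+RTR] positions on the surface: 8 9 11 12 13.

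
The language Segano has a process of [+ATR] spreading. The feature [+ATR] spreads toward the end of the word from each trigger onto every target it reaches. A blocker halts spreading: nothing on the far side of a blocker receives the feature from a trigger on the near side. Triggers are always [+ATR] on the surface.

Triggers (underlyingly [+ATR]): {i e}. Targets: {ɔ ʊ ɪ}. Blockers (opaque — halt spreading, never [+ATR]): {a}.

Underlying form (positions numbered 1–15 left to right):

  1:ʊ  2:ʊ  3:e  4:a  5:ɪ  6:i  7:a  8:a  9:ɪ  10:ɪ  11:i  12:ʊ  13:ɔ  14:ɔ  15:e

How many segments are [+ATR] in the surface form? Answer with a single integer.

From /e/ at 3 rightward: 4 /a/ blocks.
From /i/ at 6 rightward: 7 /a/ blocks.
From /i/ at 11 rightward: 12 /ʊ/ → [+ATR]; 13 /ɔ/ → [+ATR]; 14 /ɔ/ → [+ATR]; 15 /e/ is itself a trigger — this domain ends here.
From /e/ at 15 rightward: word edge.
Targets with no active source: positions 1 2 5 9 10 stay [-ATR].
[+ATR] positions on the surface: 3 6 11 12 13 14 15.

7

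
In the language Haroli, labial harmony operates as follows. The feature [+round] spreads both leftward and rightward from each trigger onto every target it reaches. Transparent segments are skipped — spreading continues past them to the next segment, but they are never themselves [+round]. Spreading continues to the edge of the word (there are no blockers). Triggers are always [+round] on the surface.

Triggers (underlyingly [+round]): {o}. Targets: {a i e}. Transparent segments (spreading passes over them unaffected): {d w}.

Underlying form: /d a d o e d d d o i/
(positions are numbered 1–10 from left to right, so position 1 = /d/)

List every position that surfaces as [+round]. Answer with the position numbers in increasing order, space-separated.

2 4 5 9 10

From /o/ at 4 rightward: 5 /e/ → [+round]; 6 /d/ transparent; 7 /d/ transparent; 8 /d/ transparent; 9 /o/ is itself a trigger — this domain ends here.
From /o/ at 4 leftward: 3 /d/ transparent; 2 /a/ → [+round]; 1 /d/ transparent; word edge.
From /o/ at 9 rightward: 10 /i/ → [+round]; word edge.
From /o/ at 9 leftward: 8 /d/ transparent; 7 /d/ transparent; 6 /d/ transparent; 5 /e/ → [+round]; 4 /o/ is itself a trigger — this domain ends here.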